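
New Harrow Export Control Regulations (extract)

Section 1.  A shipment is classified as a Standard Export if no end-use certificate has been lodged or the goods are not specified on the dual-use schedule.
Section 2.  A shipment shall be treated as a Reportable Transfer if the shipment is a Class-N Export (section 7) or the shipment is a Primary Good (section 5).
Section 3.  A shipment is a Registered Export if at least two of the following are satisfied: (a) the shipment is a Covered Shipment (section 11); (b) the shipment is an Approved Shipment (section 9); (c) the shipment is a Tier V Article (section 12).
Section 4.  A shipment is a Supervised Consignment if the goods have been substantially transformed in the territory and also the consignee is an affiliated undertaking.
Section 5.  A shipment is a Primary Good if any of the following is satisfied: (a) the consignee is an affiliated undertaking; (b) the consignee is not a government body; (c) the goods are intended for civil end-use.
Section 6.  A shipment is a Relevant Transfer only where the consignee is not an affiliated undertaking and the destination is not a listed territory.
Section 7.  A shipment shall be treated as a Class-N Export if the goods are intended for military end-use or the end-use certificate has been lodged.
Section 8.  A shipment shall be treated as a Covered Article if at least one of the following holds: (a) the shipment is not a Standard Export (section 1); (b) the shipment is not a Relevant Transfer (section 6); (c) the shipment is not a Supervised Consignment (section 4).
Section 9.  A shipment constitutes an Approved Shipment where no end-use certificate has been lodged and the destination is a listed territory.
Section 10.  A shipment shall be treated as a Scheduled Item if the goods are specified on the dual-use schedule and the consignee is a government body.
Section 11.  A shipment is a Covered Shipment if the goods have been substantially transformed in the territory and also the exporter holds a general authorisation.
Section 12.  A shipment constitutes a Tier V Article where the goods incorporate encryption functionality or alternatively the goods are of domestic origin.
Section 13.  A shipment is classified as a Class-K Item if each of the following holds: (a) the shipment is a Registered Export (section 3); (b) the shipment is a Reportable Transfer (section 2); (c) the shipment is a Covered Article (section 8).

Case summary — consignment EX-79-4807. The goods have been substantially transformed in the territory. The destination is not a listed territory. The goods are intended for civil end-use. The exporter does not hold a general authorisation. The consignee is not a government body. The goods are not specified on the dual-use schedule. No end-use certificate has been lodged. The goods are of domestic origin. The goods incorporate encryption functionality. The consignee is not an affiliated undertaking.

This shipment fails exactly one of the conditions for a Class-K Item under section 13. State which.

Registered Export

section 11 — Covered Shipment: [the goods have been substantially transformed in the territory? yes] AND [the exporter holds a general authorisation? no] → not satisfied.
section 9 — Approved Shipment: [no end-use certificate has been lodged? yes] AND [the destination is a listed territory? no] → not satisfied.
section 12 — Tier V Article: [the goods incorporate encryption functionality? yes] OR [the goods are of domestic origin? yes] → satisfied.
section 3 — Registered Export: Covered Shipment (section 11)? no; Approved Shipment (section 9)? no; Tier V Article (section 12)? yes — 1 of 3 hold (need ≥2) → not satisfied.
section 7 — Class-N Export: [the goods are intended for military end-use? no] OR [the end-use certificate has been lodged? no] → not satisfied.
section 5 — Primary Good: [the consignee is an affiliated undertaking? no] OR [the consignee is not a government body? yes] OR [the goods are intended for civil end-use? yes] → satisfied.
section 2 — Reportable Transfer: [Class-N Export (section 7)? no] OR [Primary Good (section 5)? yes] → satisfied.
section 1 — Standard Export: [no end-use certificate has been lodged? yes] OR [the goods are not specified on the dual-use schedule? yes] → satisfied.
section 6 — Relevant Transfer: [the consignee is not an affiliated undertaking? yes] AND [the destination is not a listed territory? yes] → satisfied.
section 4 — Supervised Consignment: [the goods have been substantially transformed in the territory? yes] AND [the consignee is an affiliated undertaking? no] → not satisfied.
section 8 — Covered Article: [not a Standard Export (section 1)? no] OR [not a Relevant Transfer (section 6)? no] OR [not a Supervised Consignment (section 4)? yes] → satisfied.
section 13 — Class-K Item: [Registered Export (section 3)? no] AND [Reportable Transfer (section 2)? yes] AND [Covered Article (section 8)? yes] → not satisfied.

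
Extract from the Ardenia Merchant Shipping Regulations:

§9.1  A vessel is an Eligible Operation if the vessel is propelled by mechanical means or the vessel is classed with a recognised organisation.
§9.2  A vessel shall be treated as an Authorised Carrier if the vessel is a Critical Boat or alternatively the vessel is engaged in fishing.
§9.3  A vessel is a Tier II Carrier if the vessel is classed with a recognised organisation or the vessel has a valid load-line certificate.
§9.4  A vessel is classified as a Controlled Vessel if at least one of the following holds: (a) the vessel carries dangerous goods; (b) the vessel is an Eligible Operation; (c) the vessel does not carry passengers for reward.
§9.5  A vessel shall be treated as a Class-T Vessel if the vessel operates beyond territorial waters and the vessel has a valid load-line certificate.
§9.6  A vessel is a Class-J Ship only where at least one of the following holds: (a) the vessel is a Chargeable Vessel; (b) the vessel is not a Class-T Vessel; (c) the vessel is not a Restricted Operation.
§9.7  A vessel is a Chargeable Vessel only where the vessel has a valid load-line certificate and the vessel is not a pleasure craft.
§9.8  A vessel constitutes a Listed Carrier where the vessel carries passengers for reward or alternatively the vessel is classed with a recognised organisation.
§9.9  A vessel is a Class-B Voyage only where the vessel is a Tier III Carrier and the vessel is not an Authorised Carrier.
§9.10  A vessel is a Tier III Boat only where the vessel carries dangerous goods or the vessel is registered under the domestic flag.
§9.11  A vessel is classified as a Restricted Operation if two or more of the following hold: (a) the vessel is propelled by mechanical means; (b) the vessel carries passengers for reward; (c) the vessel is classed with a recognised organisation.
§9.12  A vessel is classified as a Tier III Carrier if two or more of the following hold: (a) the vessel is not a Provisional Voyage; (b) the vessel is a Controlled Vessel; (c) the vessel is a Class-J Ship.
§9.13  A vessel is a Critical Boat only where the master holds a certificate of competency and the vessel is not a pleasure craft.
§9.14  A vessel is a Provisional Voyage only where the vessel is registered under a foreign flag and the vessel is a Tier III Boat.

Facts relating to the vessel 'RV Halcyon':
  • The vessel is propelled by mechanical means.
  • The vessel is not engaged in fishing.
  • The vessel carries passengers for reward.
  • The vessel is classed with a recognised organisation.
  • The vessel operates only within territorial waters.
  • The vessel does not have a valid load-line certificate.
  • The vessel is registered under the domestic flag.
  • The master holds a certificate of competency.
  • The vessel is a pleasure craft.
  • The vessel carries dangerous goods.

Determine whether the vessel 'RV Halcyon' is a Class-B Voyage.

Yes

Under §9.10: the vessel carries dangerous goods? yes; or the vessel is registered under the domestic flag? yes. So the vessel is a Tier III Boat.
Under §9.14: the vessel is registered under a foreign flag? no; and Tier III Boat (§9.10)? yes. So the vessel is not a Provisional Voyage.
Under §9.1: the vessel is propelled by mechanical means? yes; or the vessel is classed with a recognised organisation? yes. So the vessel is an Eligible Operation.
Under §9.4: the vessel carries dangerous goods? yes; or Eligible Operation (§9.1)? yes; or the vessel does not carry passengers for reward? no. So the vessel is a Controlled Vessel.
Under §9.7: the vessel has a valid load-line certificate? no; and the vessel is not a pleasure craft? no. So the vessel is not a Chargeable Vessel.
Under §9.5: the vessel operates beyond territorial waters? no; and the vessel has a valid load-line certificate? no. So the vessel is not a Class-T Vessel.
Under §9.11: the vessel is propelled by mechanical means? yes; the vessel carries passengers for reward? yes; the vessel is classed with a recognised organisation? yes — 3 of 3 hold (need ≥2) → satisfied.
Under §9.6: Chargeable Vessel (§9.7)? no; or not a Class-T Vessel (§9.5)? yes; or not a Restricted Operation (§9.11)? no. So the vessel is a Class-J Ship.
Under §9.12: not a Provisional Voyage (§9.14)? yes; Controlled Vessel (§9.4)? yes; Class-J Ship (§9.6)? yes — 3 of 3 hold (need ≥2) → satisfied.
Under §9.13: the master holds a certificate of competency? yes; and the vessel is not a pleasure craft? no. So the vessel is not a Critical Boat.
Under §9.2: Critical Boat (§9.13)? no; or the vessel is engaged in fishing? no. So the vessel is not an Authorised Carrier.
Under §9.9: Tier III Carrier (§9.12)? yes; and not an Authorised Carrier (§9.2)? yes. So the vessel is a Class-B Voyage.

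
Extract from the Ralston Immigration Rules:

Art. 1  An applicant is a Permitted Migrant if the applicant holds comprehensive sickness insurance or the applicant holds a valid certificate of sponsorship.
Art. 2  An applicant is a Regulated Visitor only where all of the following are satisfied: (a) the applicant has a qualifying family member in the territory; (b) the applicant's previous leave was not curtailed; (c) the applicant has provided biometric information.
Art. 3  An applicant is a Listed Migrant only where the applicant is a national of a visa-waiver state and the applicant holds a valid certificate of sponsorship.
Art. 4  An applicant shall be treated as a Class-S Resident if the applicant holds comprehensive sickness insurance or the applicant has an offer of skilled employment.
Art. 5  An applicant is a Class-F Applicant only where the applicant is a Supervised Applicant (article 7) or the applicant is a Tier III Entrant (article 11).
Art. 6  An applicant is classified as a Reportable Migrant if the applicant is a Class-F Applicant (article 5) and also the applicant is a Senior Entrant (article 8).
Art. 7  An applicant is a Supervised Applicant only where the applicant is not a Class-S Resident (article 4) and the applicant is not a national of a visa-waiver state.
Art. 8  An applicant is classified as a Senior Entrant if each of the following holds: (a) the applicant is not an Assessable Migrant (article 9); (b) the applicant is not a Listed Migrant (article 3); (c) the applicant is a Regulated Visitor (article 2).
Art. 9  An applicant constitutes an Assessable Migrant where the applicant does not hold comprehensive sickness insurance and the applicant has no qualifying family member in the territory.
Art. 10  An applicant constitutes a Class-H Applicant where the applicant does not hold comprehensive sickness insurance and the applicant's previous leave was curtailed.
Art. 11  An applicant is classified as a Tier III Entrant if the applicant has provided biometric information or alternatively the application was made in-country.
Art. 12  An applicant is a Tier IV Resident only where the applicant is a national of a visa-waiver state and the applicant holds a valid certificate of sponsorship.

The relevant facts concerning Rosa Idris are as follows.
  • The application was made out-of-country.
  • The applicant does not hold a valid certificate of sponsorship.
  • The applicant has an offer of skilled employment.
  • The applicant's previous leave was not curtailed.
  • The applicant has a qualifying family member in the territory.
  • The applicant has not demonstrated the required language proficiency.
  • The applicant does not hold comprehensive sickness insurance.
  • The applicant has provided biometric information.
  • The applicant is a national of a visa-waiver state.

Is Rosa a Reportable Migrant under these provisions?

Yes

article 4 — Class-S Resident: [the applicant holds comprehensive sickness insurance? no] OR [the applicant has an offer of skilled employment? yes] → satisfied.
article 7 — Supervised Applicant: [not a Class-S Resident (article 4)? no] AND [the applicant is not a national of a visa-waiver state? no] → not satisfied.
article 11 — Tier III Entrant: [the applicant has provided biometric information? yes] OR [the application was made in-country? no] → satisfied.
article 5 — Class-F Applicant: [Supervised Applicant (article 7)? no] OR [Tier III Entrant (article 11)? yes] → satisfied.
article 9 — Assessable Migrant: [the applicant does not hold comprehensive sickness insurance? yes] AND [the applicant has no qualifying family member in the territory? no] → not satisfied.
article 3 — Listed Migrant: [the applicant is a national of a visa-waiver state? yes] AND [the applicant holds a valid certificate of sponsorship? no] → not satisfied.
article 2 — Regulated Visitor: [the applicant has a qualifying family member in the territory? yes] AND [the applicant's previous leave was not curtailed? yes] AND [the applicant has provided biometric information? yes] → satisfied.
article 8 — Senior Entrant: [not an Assessable Migrant (article 9)? yes] AND [not a Listed Migrant (article 3)? yes] AND [Regulated Visitor (article 2)? yes] → satisfied.
article 6 — Reportable Migrant: [Class-F Applicant (article 5)? yes] AND [Senior Entrant (article 8)? yes] → satisfied.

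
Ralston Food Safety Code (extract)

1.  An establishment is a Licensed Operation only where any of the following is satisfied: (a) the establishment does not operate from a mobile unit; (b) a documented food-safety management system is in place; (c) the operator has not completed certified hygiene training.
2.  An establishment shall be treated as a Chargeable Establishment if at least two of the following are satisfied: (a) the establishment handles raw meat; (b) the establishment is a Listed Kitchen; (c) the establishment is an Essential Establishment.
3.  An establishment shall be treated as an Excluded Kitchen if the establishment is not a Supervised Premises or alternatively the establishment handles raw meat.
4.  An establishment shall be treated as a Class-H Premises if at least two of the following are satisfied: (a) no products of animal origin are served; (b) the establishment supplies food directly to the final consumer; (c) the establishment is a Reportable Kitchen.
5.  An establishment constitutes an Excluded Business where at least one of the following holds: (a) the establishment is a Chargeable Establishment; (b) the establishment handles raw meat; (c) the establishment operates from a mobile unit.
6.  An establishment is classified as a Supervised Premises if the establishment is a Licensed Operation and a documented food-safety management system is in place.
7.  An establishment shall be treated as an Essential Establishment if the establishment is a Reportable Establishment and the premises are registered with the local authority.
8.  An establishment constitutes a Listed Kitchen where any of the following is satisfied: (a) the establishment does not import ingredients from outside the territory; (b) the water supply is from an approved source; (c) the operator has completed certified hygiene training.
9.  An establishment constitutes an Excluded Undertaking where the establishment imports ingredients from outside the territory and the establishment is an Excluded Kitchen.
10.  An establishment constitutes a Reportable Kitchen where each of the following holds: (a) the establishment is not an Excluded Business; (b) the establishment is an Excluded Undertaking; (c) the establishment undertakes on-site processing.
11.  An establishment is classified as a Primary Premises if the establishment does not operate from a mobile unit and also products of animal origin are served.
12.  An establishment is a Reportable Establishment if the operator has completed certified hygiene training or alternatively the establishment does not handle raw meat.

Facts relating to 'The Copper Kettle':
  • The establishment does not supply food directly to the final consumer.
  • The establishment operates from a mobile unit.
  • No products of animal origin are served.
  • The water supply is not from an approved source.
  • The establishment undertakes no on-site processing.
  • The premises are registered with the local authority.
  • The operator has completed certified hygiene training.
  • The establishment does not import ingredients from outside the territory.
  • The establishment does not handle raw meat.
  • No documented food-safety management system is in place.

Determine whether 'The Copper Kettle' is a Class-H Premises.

No

Under paragraph 8: the establishment does not import ingredients from outside the territory? yes; or the water supply is from an approved source? no; or the operator has completed certified hygiene training? yes. So the establishment is a Listed Kitchen.
Under paragraph 12: the operator has completed certified hygiene training? yes; or the establishment does not handle raw meat? yes. So the establishment is a Reportable Establishment.
Under paragraph 7: Reportable Establishment (paragraph 12)? yes; and the premises are registered with the local authority? yes. So the establishment is an Essential Establishment.
Under paragraph 2: the establishment handles raw meat? no; Listed Kitchen (paragraph 8)? yes; Essential Establishment (paragraph 7)? yes — 2 of 3 hold (need ≥2) → satisfied.
Under paragraph 5: Chargeable Establishment (paragraph 2)? yes; or the establishment handles raw meat? no; or the establishment operates from a mobile unit? yes. So the establishment is an Excluded Business.
Under paragraph 1: the establishment does not operate from a mobile unit? no; or a documented food-safety management system is in place? no; or the operator has not completed certified hygiene training? no. So the establishment is not a Licensed Operation.
Under paragraph 6: Licensed Operation (paragraph 1)? no; and a documented food-safety management system is in place? no. So the establishment is not a Supervised Premises.
Under paragraph 3: not a Supervised Premises (paragraph 6)? yes; or the establishment handles raw meat? no. So the establishment is an Excluded Kitchen.
Under paragraph 9: the establishment imports ingredients from outside the territory? no; and Excluded Kitchen (paragraph 3)? yes. So the establishment is not an Excluded Undertaking.
Under paragraph 10: not an Excluded Business (paragraph 5)? no; and Excluded Undertaking (paragraph 9)? no; and the establishment undertakes on-site processing? no. So the establishment is not a Reportable Kitchen.
Under paragraph 4: no products of animal origin are served? yes; the establishment supplies food directly to the final consumer? no; Reportable Kitchen (paragraph 10)? no — 1 of 3 hold (need ≥2) → not satisfied.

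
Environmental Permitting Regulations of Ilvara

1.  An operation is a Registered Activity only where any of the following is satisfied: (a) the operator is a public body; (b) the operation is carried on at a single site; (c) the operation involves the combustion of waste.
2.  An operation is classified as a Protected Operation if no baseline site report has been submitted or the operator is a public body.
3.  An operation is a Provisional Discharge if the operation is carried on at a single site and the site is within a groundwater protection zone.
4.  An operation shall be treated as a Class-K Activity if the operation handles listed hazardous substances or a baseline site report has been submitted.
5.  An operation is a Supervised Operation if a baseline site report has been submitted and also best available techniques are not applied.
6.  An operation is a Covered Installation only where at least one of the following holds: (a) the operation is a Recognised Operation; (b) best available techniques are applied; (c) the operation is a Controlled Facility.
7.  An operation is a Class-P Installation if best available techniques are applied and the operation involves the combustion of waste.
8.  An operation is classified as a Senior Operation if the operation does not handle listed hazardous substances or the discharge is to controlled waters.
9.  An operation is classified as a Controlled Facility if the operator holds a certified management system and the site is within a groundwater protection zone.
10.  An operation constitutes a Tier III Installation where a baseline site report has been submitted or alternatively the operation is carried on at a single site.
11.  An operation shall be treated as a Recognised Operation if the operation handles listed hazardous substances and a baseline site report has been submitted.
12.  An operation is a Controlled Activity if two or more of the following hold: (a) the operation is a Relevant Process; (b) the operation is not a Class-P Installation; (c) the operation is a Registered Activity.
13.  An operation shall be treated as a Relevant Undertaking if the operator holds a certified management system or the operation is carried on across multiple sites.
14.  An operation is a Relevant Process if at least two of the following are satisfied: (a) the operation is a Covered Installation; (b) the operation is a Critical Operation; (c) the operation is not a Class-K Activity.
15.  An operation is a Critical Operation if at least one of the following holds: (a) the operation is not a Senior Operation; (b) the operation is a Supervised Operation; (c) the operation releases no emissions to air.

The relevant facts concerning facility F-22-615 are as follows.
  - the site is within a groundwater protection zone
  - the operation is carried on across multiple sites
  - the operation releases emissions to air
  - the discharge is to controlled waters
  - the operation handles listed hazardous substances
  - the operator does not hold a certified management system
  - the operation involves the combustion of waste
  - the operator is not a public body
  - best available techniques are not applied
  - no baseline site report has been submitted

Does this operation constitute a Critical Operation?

No

paragraph 8 — Senior Operation: [the operation does not handle listed hazardous substances? no] OR [the discharge is to controlled waters? yes] → satisfied.
paragraph 5 — Supervised Operation: [a baseline site report has been submitted? no] AND [best available techniques are not applied? yes] → not satisfied.
paragraph 15 — Critical Operation: [not a Senior Operation (paragraph 8)? no] OR [Supervised Operation (paragraph 5)? no] OR [the operation releases no emissions to air? no] → not satisfied.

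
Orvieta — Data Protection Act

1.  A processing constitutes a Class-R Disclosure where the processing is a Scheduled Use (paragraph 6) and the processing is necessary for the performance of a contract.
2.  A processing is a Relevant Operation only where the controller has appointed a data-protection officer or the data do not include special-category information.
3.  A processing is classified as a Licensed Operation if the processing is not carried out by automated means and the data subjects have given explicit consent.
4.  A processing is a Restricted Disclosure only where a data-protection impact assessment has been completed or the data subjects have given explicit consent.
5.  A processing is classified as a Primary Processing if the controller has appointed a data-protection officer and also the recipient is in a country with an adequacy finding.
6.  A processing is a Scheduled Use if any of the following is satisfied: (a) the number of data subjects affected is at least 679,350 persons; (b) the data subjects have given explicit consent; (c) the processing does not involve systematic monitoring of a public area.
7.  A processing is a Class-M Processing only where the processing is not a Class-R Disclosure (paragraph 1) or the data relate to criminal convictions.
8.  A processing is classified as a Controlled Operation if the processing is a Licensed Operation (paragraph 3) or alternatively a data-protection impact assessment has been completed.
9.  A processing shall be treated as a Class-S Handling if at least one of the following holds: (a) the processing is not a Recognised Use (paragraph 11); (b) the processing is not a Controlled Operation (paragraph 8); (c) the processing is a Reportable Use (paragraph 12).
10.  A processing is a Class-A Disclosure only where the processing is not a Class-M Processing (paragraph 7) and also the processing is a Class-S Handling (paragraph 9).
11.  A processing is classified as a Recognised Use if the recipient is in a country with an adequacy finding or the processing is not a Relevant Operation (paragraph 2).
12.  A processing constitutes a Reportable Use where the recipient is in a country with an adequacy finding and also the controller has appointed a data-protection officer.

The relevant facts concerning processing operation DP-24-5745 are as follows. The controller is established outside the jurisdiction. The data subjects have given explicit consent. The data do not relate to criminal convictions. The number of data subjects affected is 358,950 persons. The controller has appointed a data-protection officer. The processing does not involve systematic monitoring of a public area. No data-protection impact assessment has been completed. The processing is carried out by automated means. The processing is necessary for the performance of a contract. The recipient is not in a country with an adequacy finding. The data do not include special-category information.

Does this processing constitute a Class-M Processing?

No

Under paragraph 6: number of data subjects affected: 358,950 persons ≥ 679,350 persons? no; or the data subjects have given explicit consent? yes; or the processing does not involve systematic monitoring of a public area? yes. So the processing is a Scheduled Use.
Under paragraph 1: Scheduled Use (paragraph 6)? yes; and the processing is necessary for the performance of a contract? yes. So the processing is a Class-R Disclosure.
Under paragraph 7: not a Class-R Disclosure (paragraph 1)? no; or the data relate to criminal convictions? no. So the processing is not a Class-M Processing.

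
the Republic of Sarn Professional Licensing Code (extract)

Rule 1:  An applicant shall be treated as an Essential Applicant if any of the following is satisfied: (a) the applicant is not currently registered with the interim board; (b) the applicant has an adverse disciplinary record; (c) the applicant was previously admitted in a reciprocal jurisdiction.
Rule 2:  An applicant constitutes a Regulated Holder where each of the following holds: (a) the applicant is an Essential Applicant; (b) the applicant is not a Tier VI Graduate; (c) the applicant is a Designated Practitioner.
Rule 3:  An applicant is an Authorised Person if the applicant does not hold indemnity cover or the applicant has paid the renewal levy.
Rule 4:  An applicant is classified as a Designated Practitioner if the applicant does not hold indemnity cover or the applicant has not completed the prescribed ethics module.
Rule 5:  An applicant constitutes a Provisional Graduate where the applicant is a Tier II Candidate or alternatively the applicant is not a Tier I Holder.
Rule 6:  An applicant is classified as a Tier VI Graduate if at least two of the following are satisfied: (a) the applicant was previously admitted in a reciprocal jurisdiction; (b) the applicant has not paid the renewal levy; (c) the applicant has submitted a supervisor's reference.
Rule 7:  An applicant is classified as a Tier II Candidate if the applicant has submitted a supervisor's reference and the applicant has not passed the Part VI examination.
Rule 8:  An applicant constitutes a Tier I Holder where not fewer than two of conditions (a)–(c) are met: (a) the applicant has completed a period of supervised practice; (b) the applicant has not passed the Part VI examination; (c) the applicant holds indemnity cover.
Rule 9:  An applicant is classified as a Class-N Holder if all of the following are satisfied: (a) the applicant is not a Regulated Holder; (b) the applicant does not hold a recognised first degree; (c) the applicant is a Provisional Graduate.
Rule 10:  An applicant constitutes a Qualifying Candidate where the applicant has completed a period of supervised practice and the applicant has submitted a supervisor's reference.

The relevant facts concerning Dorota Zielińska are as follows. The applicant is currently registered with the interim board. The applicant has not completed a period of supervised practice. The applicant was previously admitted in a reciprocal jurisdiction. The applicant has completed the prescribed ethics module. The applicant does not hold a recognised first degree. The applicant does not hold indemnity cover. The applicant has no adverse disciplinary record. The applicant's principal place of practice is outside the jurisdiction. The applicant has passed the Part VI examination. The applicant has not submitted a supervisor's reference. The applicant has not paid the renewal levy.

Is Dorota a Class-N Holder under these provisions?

Yes

rule 1 — Essential Applicant: [the applicant is not currently registered with the interim board? no] OR [the applicant has an adverse disciplinary record? no] OR [the applicant was previously admitted in a reciprocal jurisdiction? yes] → satisfied.
rule 6 — Tier VI Graduate: the applicant was previously admitted in a reciprocal jurisdiction? yes; the applicant has not paid the renewal levy? yes; the applicant has submitted a supervisor's reference? no — 2 of 3 hold (need ≥2) → satisfied.
rule 4 — Designated Practitioner: [the applicant does not hold indemnity cover? yes] OR [the applicant has not completed the prescribed ethics module? no] → satisfied.
rule 2 — Regulated Holder: [Essential Applicant (rule 1)? yes] AND [not a Tier VI Graduate (rule 6)? no] AND [Designated Practitioner (rule 4)? yes] → not satisfied.
rule 7 — Tier II Candidate: [the applicant has submitted a supervisor's reference? no] AND [the applicant has not passed the Part VI examination? no] → not satisfied.
rule 8 — Tier I Holder: the applicant has completed a period of supervised practice? no; the applicant has not passed the Part VI examination? no; the applicant holds indemnity cover? no — 0 of 3 hold (need ≥2) → not satisfied.
rule 5 — Provisional Graduate: [Tier II Candidate (rule 7)? no] OR [not a Tier I Holder (rule 8)? yes] → satisfied.
rule 9 — Class-N Holder: [not a Regulated Holder (rule 2)? yes] AND [the applicant does not hold a recognised first degree? yes] AND [Provisional Graduate (rule 5)? yes] → satisfied.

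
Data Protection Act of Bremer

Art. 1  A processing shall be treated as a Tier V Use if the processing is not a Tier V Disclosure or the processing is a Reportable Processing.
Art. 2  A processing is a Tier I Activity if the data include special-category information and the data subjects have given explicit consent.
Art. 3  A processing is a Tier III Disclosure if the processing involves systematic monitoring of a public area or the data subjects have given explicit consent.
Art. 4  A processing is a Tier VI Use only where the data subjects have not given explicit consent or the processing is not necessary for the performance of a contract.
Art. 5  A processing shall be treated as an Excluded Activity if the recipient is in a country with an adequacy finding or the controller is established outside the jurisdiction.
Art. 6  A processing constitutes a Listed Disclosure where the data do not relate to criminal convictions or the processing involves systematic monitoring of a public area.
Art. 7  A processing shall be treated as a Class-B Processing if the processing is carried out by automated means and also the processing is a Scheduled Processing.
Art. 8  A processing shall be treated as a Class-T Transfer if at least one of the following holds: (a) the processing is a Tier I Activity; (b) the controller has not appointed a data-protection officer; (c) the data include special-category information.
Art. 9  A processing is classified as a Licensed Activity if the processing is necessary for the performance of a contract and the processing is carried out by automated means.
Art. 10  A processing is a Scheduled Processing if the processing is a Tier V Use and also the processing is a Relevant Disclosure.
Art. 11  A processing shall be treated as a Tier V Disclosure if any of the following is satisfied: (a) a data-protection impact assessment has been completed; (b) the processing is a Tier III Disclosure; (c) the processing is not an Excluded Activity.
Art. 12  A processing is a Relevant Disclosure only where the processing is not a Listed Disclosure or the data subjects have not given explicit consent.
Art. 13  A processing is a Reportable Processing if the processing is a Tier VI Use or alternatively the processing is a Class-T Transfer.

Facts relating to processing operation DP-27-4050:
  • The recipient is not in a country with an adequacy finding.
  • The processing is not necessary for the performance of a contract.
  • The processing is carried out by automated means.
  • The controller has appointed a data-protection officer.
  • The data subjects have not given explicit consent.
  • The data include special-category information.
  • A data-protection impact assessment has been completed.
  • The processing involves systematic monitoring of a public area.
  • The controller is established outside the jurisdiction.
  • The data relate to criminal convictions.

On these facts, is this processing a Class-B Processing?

article 3 — Tier III Disclosure: [the processing involves systematic monitoring of a public area? yes] OR [the data subjects have given explicit consent? no] → satisfied.
article 5 — Excluded Activity: [the recipient is in a country with an adequacy finding? no] OR [the controller is established outside the jurisdiction? yes] → satisfied.
article 11 — Tier V Disclosure: [a data-protection impact assessment has been completed? yes] OR [Tier III Disclosure (article 3)? yes] OR [not an Excluded Activity (article 5)? no] → satisfied.
article 4 — Tier VI Use: [the data subjects have not given explicit consent? yes] OR [the processing is not necessary for the performance of a contract? yes] → satisfied.
article 2 — Tier I Activity: [the data include special-category information? yes] AND [the data subjects have given explicit consent? no] → not satisfied.
article 8 — Class-T Transfer: [Tier I Activity (article 2)? no] OR [the controller has not appointed a data-protection officer? no] OR [the data include special-category information? yes] → satisfied.
article 13 — Reportable Processing: [Tier VI Use (article 4)? yes] OR [Class-T Transfer (article 8)? yes] → satisfied.
article 1 — Tier V Use: [not a Tier V Disclosure (article 11)? no] OR [Reportable Processing (article 13)? yes] → satisfied.
article 6 — Listed Disclosure: [the data do not relate to criminal convictions? no] OR [the processing involves systematic monitoring of a public area? yes] → satisfied.
article 12 — Relevant Disclosure: [not a Listed Disclosure (article 6)? no] OR [the data subjects have not given explicit consent? yes] → satisfied.
article 10 — Scheduled Processing: [Tier V Use (article 1)? yes] AND [Relevant Disclosure (article 12)? yes] → satisfied.
article 7 — Class-B Processing: [the processing is carried out by automated means? yes] AND [Scheduled Processing (article 10)? yes] → satisfied.

Yes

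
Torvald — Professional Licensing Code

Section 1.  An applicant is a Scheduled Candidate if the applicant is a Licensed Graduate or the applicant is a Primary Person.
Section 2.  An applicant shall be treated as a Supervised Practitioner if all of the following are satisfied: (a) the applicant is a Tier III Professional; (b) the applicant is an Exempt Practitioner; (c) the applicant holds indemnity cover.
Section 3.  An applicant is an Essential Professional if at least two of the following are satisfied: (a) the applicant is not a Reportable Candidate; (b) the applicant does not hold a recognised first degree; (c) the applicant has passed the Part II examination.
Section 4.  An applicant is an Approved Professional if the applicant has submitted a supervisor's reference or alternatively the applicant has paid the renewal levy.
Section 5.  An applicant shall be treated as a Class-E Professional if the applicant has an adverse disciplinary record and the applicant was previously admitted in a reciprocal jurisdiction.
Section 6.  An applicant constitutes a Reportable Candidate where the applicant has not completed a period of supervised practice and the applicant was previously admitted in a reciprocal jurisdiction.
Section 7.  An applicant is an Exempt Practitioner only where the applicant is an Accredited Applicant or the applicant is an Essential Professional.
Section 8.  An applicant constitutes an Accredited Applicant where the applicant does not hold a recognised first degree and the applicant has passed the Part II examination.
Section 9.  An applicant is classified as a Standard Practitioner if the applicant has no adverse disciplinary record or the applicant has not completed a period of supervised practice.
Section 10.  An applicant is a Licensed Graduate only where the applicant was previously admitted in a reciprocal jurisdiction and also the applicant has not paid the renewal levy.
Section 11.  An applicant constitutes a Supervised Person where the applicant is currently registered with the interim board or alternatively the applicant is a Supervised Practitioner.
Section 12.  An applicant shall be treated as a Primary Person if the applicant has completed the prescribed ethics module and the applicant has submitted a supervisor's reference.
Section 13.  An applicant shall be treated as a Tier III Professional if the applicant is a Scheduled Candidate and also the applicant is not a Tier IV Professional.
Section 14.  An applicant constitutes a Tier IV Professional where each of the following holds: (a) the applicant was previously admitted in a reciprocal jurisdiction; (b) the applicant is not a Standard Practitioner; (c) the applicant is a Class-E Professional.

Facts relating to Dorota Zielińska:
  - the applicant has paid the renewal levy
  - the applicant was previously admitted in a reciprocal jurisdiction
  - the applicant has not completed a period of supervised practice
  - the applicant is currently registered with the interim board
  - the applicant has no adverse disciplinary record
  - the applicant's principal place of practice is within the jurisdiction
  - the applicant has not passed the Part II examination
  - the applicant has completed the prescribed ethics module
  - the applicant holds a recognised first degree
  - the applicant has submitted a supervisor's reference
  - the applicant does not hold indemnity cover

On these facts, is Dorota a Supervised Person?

Under section 10: the applicant was previously admitted in a reciprocal jurisdiction? yes; and the applicant has not paid the renewal levy? no. So the applicant is not a Licensed Graduate.
Under section 12: the applicant has completed the prescribed ethics module? yes; and the applicant has submitted a supervisor's reference? yes. So the applicant is a Primary Person.
Under section 1: Licensed Graduate (section 10)? no; or Primary Person (section 12)? yes. So the applicant is a Scheduled Candidate.
Under section 9: the applicant has no adverse disciplinary record? yes; or the applicant has not completed a period of supervised practice? yes. So the applicant is a Standard Practitioner.
Under section 5: the applicant has an adverse disciplinary record? no; and the applicant was previously admitted in a reciprocal jurisdiction? yes. So the applicant is not a Class-E Professional.
Under section 14: the applicant was previously admitted in a reciprocal jurisdiction? yes; and not a Standard Practitioner (section 9)? no; and Class-E Professional (section 5)? no. So the applicant is not a Tier IV Professional.
Under section 13: Scheduled Candidate (section 1)? yes; and not a Tier IV Professional (section 14)? yes. So the applicant is a Tier III Professional.
Under section 8: the applicant does not hold a recognised first degree? no; and the applicant has passed the Part II examination? no. So the applicant is not an Accredited Applicant.
Under section 6: the applicant has not completed a period of supervised practice? yes; and the applicant was previously admitted in a reciprocal jurisdiction? yes. So the applicant is a Reportable Candidate.
Under section 3: not a Reportable Candidate (section 6)? no; the applicant does not hold a recognised first degree? no; the applicant has passed the Part II examination? no — 0 of 3 hold (need ≥2) → not satisfied.
Under section 7: Accredited Applicant (section 8)? no; or Essential Professional (section 3)? no. So the applicant is not an Exempt Practitioner.
Under section 2: Tier III Professional (section 13)? yes; and Exempt Practitioner (section 7)? no; and the applicant holds indemnity cover? no. So the applicant is not a Supervised Practitioner.
Under section 11: the applicant is currently registered with the interim board? yes; or Supervised Practitioner (section 2)? no. So the applicant is a Supervised Person.

Yes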